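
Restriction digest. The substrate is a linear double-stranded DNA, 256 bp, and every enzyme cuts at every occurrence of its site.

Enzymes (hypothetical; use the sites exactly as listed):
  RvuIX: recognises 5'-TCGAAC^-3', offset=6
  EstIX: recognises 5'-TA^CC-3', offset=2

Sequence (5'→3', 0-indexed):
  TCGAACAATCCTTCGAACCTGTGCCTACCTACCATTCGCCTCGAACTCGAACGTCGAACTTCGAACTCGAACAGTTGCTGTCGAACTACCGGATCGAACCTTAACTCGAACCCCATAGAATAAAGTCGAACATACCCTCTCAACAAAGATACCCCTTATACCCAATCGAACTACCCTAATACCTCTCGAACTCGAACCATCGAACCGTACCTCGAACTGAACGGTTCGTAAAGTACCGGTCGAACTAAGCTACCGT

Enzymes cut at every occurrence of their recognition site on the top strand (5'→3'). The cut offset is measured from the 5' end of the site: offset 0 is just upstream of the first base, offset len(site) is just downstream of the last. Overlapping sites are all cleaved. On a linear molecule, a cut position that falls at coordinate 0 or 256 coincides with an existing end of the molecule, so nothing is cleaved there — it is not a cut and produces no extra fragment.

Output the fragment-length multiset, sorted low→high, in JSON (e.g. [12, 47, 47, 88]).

[2,2,3,4,4,4,6,6,6,6,7,7,7,8,8,8,9,9,10,10,11,11,12,12,14,15,17,18,20]

Per-enzyme occurrences:
  RvuIX TCGAAC/6: at [0, 12, 40, 46, 53, 60, 66, 80, 93, 105, 125, 165, 185, 191, 199, 211, 239] ⇒ [6, 18, 46, 52, 59, 66, 72, 86, 99, 111, 131, 171, 191, 197, 205, 217, 245]
  EstIX TACC/2: at [25, 29, 86, 132, 149, 158, 171, 179, 207, 233, 250] ⇒ [27, 31, 88, 134, 151, 160, 173, 181, 209, 235, 252]

All cut coordinates (distinct, sorted): [6, 18, 27, 31, 46, 52, 59, 66, 72, 86, 88, 99, 111, 131, 134, 151, 160, 171, 173, 181, 191, 197, 205, 209, 217, 235, 245, 252]

Fragment lengths:
  [0,6): 6 bp
  [6,18): 12 bp
  [18,27): 9 bp
  [27,31): 4 bp
  [31,46): 15 bp
  [46,52): 6 bp
  [52,59): 7 bp
  [59,66): 7 bp
  [66,72): 6 bp
  [72,86): 14 bp
  [86,88): 2 bp
  [88,99): 11 bp
  [99,111): 12 bp
  [111,131): 20 bp
  [131,134): 3 bp
  [134,151): 17 bp
  [151,160): 9 bp
  [160,171): 11 bp
  [171,173): 2 bp
  [173,181): 8 bp
  [181,191): 10 bp
  [191,197): 6 bp
  [197,205): 8 bp
  [205,209): 4 bp
  [209,217): 8 bp
  [217,235): 18 bp
  [235,245): 10 bp
  [245,252): 7 bp
  [252,256): 4 bp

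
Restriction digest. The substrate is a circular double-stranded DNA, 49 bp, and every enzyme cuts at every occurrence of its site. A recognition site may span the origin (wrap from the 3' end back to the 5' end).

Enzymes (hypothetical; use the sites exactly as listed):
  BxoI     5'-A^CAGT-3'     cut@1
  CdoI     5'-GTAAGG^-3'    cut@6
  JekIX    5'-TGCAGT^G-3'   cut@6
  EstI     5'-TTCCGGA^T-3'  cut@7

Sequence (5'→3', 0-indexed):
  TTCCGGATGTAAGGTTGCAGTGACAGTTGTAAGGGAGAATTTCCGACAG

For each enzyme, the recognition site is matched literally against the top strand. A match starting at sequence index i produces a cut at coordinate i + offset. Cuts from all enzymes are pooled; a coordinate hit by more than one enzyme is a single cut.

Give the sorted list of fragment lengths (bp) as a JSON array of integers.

Per-enzyme occurrences:
  BxoI (ACAGT, off=1): starts [22, 45] → cuts [23, 46]
  CdoI (GTAAGG, off=6): starts [8, 28] → cuts [14, 34]
  JekIX (TGCAGTG, off=6): starts [15] → cuts [21]
  EstI (TTCCGGAT, off=7): starts [0] → cuts [7]

All cut coordinates (distinct, sorted): [7, 14, 21, 23, 34, 46]

Fragment lengths:
  7→14: 7 bp
  14→21: 7 bp
  21→23: 2 bp
  23→34: 11 bp
  34→46: 12 bp
  46→7 (wrap): 49-46+7 = 10 bp

[2,7,7,10,11,12]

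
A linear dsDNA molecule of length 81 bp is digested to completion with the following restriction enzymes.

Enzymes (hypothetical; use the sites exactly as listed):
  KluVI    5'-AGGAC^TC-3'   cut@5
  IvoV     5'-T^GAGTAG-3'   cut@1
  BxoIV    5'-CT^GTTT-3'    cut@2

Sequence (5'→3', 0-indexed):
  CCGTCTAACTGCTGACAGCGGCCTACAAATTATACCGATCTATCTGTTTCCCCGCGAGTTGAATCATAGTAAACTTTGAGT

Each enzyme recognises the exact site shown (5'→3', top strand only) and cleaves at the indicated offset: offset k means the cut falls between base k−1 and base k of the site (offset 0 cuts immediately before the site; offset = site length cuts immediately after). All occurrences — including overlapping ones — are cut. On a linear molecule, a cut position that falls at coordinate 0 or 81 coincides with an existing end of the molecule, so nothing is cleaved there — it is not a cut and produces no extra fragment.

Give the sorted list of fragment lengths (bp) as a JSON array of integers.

Per-enzyme occurrences:
  KluVI (AGGACTC, off=5): no sites
  IvoV (TGAGTAG, off=1): no sites
  BxoIV CTGTTT/2: at [43] ⇒ [45]

All cut coordinates (distinct, sorted): [45]

Fragment lengths:
  [0,45): 45 bp
  [45,81): 36 bp

[36,45]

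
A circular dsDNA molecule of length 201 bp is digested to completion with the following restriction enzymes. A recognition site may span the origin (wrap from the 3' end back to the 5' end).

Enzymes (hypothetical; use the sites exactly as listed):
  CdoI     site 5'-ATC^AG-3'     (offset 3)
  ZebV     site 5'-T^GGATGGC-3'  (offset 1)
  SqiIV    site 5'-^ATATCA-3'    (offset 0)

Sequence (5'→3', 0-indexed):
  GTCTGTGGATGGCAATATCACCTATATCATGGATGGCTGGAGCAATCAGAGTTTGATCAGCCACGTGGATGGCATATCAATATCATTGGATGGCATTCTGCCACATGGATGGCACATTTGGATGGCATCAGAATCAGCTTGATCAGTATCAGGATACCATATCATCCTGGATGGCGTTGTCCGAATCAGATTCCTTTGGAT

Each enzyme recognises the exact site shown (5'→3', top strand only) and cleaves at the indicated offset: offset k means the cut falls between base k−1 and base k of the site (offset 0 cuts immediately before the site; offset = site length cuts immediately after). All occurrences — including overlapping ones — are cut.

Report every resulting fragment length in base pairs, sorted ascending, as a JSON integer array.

[6,6,6,7,7,8,8,8,8,9,9,10,10,11,13,17,19,19,20]

Scan for sites:
  CdoI ATCAG/3: at [44, 55, 126, 132, 141, 147, 184] ⇒ [47, 58, 129, 135, 144, 150, 187]
  ZebV TGGATGGC/1: at [5, 29, 65, 86, 105, 118, 167] ⇒ [6, 30, 66, 87, 106, 119, 168]
  SqiIV ATATCA/0: at [14, 23, 73, 79, 158] ⇒ [14, 23, 73, 79, 158]

Pooled cuts: [6, 14, 23, 30, 47, 58, 66, 73, 79, 87, 106, 119, 129, 135, 144, 150, 158, 168, 187]

Fragments:
  6→14: 8 bp
  14→23: 9 bp
  23→30: 7 bp
  30→47: 17 bp
  47→58: 11 bp
  58→66: 8 bp
  66→73: 7 bp
  73→79: 6 bp
  79→87: 8 bp
  87→106: 19 bp
  106→119: 13 bp
  119→129: 10 bp
  129→135: 6 bp
  135→144: 9 bp
  144→150: 6 bp
  150→158: 8 bp
  158→168: 10 bp
  168→187: 19 bp
  187→6 (wrap): 201-187+6 = 20 bp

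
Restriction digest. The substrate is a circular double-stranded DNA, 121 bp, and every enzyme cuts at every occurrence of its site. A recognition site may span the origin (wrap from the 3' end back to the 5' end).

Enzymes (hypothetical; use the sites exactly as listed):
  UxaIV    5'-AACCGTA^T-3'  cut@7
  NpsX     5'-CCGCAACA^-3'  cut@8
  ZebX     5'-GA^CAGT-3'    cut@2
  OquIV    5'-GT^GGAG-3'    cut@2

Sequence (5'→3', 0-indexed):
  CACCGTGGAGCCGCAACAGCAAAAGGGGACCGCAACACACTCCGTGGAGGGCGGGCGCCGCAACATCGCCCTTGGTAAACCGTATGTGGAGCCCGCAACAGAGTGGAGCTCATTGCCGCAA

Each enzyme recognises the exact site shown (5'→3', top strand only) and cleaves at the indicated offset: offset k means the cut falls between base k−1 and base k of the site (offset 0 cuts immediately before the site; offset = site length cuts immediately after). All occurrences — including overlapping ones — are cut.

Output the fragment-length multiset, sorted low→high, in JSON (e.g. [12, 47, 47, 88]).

[3,4,4,8,12,13,19,19,19,20]

Site scan:
  UxaIV (AACCGTAT, off=7): starts [77] → cuts [84]
  NpsX (CCGCAACA, off=8): starts [10, 29, 57, 92, 115] → cuts [2, 18, 37, 65, 100]
  ZebX (GACAGT, off=2): no sites
  OquIV (GTGGAG, off=2): starts [4, 43, 85, 102] → cuts [6, 45, 87, 104]

All cut coordinates (distinct, sorted): [2, 6, 18, 37, 45, 65, 84, 87, 100, 104]

Fragment lengths:
  2→6: 4 bp
  6→18: 12 bp
  18→37: 19 bp
  37→45: 8 bp
  45→65: 20 bp
  65→84: 19 bp
  84→87: 3 bp
  87→100: 13 bp
  100→104: 4 bp
  104→2 (wrap): 121-104+2 = 19 bp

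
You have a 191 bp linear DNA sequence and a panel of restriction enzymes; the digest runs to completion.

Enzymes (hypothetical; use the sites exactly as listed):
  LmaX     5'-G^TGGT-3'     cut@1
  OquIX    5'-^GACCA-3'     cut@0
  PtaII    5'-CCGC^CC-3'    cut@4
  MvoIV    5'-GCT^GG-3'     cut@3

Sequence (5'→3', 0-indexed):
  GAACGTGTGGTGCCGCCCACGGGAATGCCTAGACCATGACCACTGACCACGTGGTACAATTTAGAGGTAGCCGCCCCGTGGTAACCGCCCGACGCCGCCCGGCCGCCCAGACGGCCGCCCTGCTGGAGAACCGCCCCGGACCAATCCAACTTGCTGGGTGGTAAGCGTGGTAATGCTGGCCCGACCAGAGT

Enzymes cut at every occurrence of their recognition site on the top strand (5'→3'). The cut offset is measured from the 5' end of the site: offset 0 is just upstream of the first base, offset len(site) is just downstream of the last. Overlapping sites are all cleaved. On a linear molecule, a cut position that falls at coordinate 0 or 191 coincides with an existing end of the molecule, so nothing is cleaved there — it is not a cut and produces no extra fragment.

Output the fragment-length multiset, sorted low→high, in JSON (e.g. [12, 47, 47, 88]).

Scan for sites:
  LmaX (GTGGT, off=1): starts [6, 50, 77, 157, 166] → cuts [7, 51, 78, 158, 167]
  OquIX (GACCA, off=0): starts [31, 37, 44, 138, 182] → cuts [31, 37, 44, 138, 182]
  PtaII (CCGCCC, off=4): starts [12, 70, 84, 94, 102, 114, 130] → cuts [16, 74, 88, 98, 106, 118, 134]
  MvoIV (GCTGG, off=3): starts [121, 152, 174] → cuts [124, 155, 177]

All cut coordinates (distinct, sorted): [7, 16, 31, 37, 44, 51, 74, 78, 88, 98, 106, 118, 124, 134, 138, 155, 158, 167, 177, 182]

Fragments:
  [0,7): 7 bp
  [7,16): 9 bp
  [16,31): 15 bp
  [31,37): 6 bp
  [37,44): 7 bp
  [44,51): 7 bp
  [51,74): 23 bp
  [74,78): 4 bp
  [78,88): 10 bp
  [88,98): 10 bp
  [98,106): 8 bp
  [106,118): 12 bp
  [118,124): 6 bp
  [124,134): 10 bp
  [134,138): 4 bp
  [138,155): 17 bp
  [155,158): 3 bp
  [158,167): 9 bp
  [167,177): 10 bp
  [177,182): 5 bp
  [182,191): 9 bp

[3,4,4,5,6,6,7,7,7,8,9,9,9,10,10,10,10,12,15,17,23]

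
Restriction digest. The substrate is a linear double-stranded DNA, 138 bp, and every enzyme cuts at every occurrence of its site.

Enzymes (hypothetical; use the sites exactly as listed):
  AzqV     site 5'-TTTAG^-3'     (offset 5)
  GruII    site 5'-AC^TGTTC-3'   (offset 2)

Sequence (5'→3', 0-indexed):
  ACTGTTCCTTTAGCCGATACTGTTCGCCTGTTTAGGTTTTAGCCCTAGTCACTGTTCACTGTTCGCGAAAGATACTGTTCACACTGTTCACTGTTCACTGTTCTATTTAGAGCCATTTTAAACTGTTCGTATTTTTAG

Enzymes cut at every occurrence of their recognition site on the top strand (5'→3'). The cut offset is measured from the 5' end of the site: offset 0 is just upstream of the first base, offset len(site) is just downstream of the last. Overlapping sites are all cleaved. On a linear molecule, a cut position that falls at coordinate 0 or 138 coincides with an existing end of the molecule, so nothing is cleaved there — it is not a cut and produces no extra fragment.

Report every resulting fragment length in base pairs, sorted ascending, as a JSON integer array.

Scan for sites:
  AzqV TTTAG/5: at [8, 30, 37, 105, 133] ⇒ [13, 35, 42, 110] (position 138 is a terminus of the linear molecule — no cut)
  GruII ACTGTTC/2: at [0, 18, 50, 57, 73, 82, 89, 96, 121] ⇒ [2, 20, 52, 59, 75, 84, 91, 98, 123]

Pooled cuts: [2, 13, 20, 35, 42, 52, 59, 75, 84, 91, 98, 110, 123]

Fragment lengths:
  [0,2): 2 bp
  [2,13): 11 bp
  [13,20): 7 bp
  [20,35): 15 bp
  [35,42): 7 bp
  [42,52): 10 bp
  [52,59): 7 bp
  [59,75): 16 bp
  [75,84): 9 bp
  [84,91): 7 bp
  [91,98): 7 bp
  [98,110): 12 bp
  [110,123): 13 bp
  [123,138): 15 bp

[2,7,7,7,7,7,9,10,11,12,13,15,15,16]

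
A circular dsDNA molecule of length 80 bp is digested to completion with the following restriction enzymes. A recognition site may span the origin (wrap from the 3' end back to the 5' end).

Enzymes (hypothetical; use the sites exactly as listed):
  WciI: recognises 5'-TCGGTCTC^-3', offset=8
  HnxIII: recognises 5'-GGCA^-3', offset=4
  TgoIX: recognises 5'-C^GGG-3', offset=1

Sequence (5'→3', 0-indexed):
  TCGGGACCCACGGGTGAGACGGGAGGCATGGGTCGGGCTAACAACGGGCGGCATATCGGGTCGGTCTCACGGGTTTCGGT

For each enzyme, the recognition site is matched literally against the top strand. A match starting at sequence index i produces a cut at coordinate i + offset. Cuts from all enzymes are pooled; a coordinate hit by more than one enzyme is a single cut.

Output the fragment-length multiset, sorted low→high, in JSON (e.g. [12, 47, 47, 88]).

Scan for sites:
  WciI TCGGTCTC/8: at [60] ⇒ [68]
  HnxIII GGCA/4: at [24, 49] ⇒ [28, 53]
  TgoIX CGGG/1: at [1, 10, 19, 33, 44, 56, 69] ⇒ [2, 11, 20, 34, 45, 57, 70]

Pooled cuts: [2, 11, 20, 28, 34, 45, 53, 57, 68, 70]

Fragments:
  2→11: 9 bp
  11→20: 9 bp
  20→28: 8 bp
  28→34: 6 bp
  34→45: 11 bp
  45→53: 8 bp
  53→57: 4 bp
  57→68: 11 bp
  68→70: 2 bp
  70→2 (wrap): 80-70+2 = 12 bp

[2,4,6,8,8,9,9,11,11,12]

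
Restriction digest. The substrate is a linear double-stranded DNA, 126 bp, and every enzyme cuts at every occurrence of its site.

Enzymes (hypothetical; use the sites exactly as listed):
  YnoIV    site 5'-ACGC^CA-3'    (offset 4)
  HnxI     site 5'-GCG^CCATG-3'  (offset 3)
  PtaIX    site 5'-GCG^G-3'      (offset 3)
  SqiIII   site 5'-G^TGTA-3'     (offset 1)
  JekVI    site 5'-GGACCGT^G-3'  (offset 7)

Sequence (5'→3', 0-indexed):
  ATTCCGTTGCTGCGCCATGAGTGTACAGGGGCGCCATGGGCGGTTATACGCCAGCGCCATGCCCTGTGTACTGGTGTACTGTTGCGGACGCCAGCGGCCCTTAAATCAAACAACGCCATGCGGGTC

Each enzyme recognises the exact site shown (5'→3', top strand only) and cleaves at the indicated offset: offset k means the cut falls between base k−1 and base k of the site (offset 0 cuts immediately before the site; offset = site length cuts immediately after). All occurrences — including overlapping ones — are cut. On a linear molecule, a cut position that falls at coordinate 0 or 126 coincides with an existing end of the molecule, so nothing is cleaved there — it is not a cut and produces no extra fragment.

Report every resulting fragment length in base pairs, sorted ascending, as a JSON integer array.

[4,5,5,5,6,7,8,9,9,10,12,12,14,20]

Scan for sites:
  YnoIV (ACGCCA, off=4): starts [47, 87, 112] → cuts [51, 91, 116]
  HnxI (GCGCCATG, off=3): starts [11, 30, 53] → cuts [14, 33, 56]
  PtaIX (GCGG, off=3): starts [39, 83, 93, 119] → cuts [42, 86, 96, 122]
  SqiIII (GTGTA, off=1): starts [20, 65, 73] → cuts [21, 66, 74]
  JekVI (GGACCGTG, off=7): no sites

All cut coordinates (distinct, sorted): [14, 21, 33, 42, 51, 56, 66, 74, 86, 91, 96, 116, 122]

Fragments:
  [0,14): 14 bp
  [14,21): 7 bp
  [21,33): 12 bp
  [33,42): 9 bp
  [42,51): 9 bp
  [51,56): 5 bp
  [56,66): 10 bp
  [66,74): 8 bp
  [74,86): 12 bp
  [86,91): 5 bp
  [91,96): 5 bp
  [96,116): 20 bp
  [116,122): 6 bp
  [122,126): 4 bp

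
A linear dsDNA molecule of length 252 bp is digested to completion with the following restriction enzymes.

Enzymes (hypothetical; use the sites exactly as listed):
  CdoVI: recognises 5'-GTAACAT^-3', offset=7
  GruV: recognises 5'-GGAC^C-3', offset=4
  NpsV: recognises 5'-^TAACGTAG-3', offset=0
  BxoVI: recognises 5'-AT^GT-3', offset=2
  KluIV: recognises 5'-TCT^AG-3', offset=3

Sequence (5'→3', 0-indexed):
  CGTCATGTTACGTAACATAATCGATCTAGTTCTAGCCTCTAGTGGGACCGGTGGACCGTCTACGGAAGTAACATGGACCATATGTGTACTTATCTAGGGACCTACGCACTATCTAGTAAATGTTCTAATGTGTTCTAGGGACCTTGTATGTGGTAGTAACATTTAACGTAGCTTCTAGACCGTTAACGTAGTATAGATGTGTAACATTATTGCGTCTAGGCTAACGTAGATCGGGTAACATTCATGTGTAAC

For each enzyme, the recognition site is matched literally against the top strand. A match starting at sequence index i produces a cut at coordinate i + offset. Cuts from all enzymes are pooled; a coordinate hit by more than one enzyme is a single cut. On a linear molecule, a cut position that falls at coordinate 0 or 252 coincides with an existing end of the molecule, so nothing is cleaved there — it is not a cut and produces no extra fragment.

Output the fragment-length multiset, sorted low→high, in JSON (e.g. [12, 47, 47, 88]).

Scan for sites:
  CdoVI GTAACAT/7: at [11, 67, 155, 200, 234] ⇒ [18, 74, 162, 207, 241]
  GruV GGACC/4: at [44, 52, 74, 97, 138] ⇒ [48, 56, 78, 101, 142]
  NpsV TAACGTAG/0: at [163, 183, 221] ⇒ [163, 183, 221]
  BxoVI ATGT/2: at [4, 81, 119, 127, 147, 196, 243] ⇒ [6, 83, 121, 129, 149, 198, 245]
  KluIV TCTAG/3: at [24, 30, 37, 92, 111, 133, 173, 214] ⇒ [27, 33, 40, 95, 114, 136, 176, 217]

Pooled cuts: [6, 18, 27, 33, 40, 48, 56, 74, 78, 83, 95, 101, 114, 121, 129, 136, 142, 149, 162, 163, 176, 183, 198, 207, 217, 221, 241, 245]

Fragment lengths:
  [0,6): 6 bp
  [6,18): 12 bp
  [18,27): 9 bp
  [27,33): 6 bp
  [33,40): 7 bp
  [40,48): 8 bp
  [48,56): 8 bp
  [56,74): 18 bp
  [74,78): 4 bp
  [78,83): 5 bp
  [83,95): 12 bp
  [95,101): 6 bp
  [101,114): 13 bp
  [114,121): 7 bp
  [121,129): 8 bp
  [129,136): 7 bp
  [136,142): 6 bp
  [142,149): 7 bp
  [149,162): 13 bp
  [162,163): 1 bp
  [163,176): 13 bp
  [176,183): 7 bp
  [183,198): 15 bp
  [198,207): 9 bp
  [207,217): 10 bp
  [217,221): 4 bp
  [221,241): 20 bp
  [241,245): 4 bp
  [245,252): 7 bp

[1,4,4,4,5,6,6,6,6,7,7,7,7,7,7,8,8,8,9,9,10,12,12,13,13,13,15,18,20]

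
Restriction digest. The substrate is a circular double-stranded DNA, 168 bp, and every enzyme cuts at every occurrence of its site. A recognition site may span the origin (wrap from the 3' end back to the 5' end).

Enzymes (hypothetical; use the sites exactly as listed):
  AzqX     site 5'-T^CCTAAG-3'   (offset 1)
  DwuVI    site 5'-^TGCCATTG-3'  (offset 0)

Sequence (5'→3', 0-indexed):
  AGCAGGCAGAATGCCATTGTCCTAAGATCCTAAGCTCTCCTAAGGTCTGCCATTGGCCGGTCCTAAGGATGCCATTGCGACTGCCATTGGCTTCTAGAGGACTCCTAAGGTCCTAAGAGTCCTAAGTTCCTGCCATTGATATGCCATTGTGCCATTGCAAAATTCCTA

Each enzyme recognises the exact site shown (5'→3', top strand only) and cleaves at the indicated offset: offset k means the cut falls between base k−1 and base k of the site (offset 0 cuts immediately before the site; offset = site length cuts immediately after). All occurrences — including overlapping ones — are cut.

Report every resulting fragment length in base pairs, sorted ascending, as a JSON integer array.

Site scan:
  AzqX (TCCTAAG, off=1): starts [19, 27, 37, 60, 102, 110, 119, 163] → cuts [20, 28, 38, 61, 103, 111, 120, 164]
  DwuVI (TGCCATTG, off=0): starts [11, 47, 69, 81, 130, 141, 149] → cuts [11, 47, 69, 81, 130, 141, 149]

Pooled cuts: [11, 20, 28, 38, 47, 61, 69, 81, 103, 111, 120, 130, 141, 149, 164]

Fragment lengths:
  11→20: 9 bp
  20→28: 8 bp
  28→38: 10 bp
  38→47: 9 bp
  47→61: 14 bp
  61→69: 8 bp
  69→81: 12 bp
  81→103: 22 bp
  103→111: 8 bp
  111→120: 9 bp
  120→130: 10 bp
  130→141: 11 bp
  141→149: 8 bp
  149→164: 15 bp
  164→11 (wrap): 168-164+11 = 15 bp

[8,8,8,8,9,9,9,10,10,11,12,14,15,15,22]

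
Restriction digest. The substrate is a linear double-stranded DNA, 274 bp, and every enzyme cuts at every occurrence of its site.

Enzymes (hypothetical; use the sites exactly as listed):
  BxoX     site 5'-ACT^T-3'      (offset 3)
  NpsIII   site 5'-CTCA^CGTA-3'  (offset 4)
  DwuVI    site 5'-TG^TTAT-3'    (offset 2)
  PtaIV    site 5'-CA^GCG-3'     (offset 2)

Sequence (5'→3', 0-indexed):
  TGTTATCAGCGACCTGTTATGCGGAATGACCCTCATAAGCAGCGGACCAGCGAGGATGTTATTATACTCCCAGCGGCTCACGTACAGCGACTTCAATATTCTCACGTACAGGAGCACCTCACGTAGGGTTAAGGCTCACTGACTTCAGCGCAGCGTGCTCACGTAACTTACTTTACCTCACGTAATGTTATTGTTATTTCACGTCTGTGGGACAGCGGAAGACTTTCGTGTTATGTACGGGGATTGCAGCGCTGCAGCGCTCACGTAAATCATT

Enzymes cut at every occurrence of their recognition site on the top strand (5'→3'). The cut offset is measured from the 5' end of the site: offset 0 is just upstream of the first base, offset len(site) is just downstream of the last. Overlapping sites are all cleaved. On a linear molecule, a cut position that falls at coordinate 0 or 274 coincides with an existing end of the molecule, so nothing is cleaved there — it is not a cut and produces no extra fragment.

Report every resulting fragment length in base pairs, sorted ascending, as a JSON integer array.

[2,3,4,5,6,6,6,6,6,7,7,7,8,8,8,8,8,9,9,10,11,12,14,17,18,21,23,25]

Per-enzyme occurrences:
  BxoX ACTT/3: at [89, 141, 165, 169, 221] ⇒ [92, 144, 168, 172, 224]
  NpsIII CTCACGTA/4: at [76, 100, 117, 157, 176, 259] ⇒ [80, 104, 121, 161, 180, 263]
  DwuVI TGTTAT/2: at [0, 14, 56, 185, 191, 228] ⇒ [2, 16, 58, 187, 193, 230]
  PtaIV CAGCG/2: at [6, 39, 47, 70, 84, 145, 150, 212, 246, 254] ⇒ [8, 41, 49, 72, 86, 147, 152, 214, 248, 256]

Pooled cuts: [2, 8, 16, 41, 49, 58, 72, 80, 86, 92, 104, 121, 144, 147, 152, 161, 168, 172, 180, 187, 193, 214, 224, 230, 248, 256, 263]

Fragment lengths:
  [0,2): 2 bp
  [2,8): 6 bp
  [8,16): 8 bp
  [16,41): 25 bp
  [41,49): 8 bp
  [49,58): 9 bp
  [58,72): 14 bp
  [72,80): 8 bp
  [80,86): 6 bp
  [86,92): 6 bp
  [92,104): 12 bp
  [104,121): 17 bp
  [121,144): 23 bp
  [144,147): 3 bp
  [147,152): 5 bp
  [152,161): 9 bp
  [161,168): 7 bp
  [168,172): 4 bp
  [172,180): 8 bp
  [180,187): 7 bp
  [187,193): 6 bp
  [193,214): 21 bp
  [214,224): 10 bp
  [224,230): 6 bp
  [230,248): 18 bp
  [248,256): 8 bp
  [256,263): 7 bp
  [263,274): 11 bp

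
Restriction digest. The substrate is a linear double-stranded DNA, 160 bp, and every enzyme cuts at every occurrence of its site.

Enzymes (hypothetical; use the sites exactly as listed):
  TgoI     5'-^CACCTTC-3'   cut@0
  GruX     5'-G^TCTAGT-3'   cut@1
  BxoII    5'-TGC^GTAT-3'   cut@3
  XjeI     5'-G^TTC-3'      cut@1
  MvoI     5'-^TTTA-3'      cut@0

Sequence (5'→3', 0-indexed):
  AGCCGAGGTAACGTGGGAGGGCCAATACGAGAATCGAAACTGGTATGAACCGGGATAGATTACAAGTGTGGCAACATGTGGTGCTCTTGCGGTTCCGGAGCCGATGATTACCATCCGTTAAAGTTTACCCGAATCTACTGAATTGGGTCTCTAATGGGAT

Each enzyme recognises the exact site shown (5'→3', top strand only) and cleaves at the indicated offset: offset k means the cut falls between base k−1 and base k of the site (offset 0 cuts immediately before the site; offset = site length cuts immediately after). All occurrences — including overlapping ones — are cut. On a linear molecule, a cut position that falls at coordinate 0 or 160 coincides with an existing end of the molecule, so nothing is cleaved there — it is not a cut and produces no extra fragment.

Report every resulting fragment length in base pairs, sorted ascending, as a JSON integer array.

[31,37,92]

Site scan:
  TgoI (CACCTTC, off=0): no sites
  GruX (GTCTAGT, off=1): no sites
  BxoII (TGCGTAT, off=3): no sites
  XjeI GTTC/1: at [91] ⇒ [92]
  MvoI TTTA/0: at [123] ⇒ [123]

All cut coordinates (distinct, sorted): [92, 123]

Fragment lengths:
  [0,92): 92 bp
  [92,123): 31 bp
  [123,160): 37 bp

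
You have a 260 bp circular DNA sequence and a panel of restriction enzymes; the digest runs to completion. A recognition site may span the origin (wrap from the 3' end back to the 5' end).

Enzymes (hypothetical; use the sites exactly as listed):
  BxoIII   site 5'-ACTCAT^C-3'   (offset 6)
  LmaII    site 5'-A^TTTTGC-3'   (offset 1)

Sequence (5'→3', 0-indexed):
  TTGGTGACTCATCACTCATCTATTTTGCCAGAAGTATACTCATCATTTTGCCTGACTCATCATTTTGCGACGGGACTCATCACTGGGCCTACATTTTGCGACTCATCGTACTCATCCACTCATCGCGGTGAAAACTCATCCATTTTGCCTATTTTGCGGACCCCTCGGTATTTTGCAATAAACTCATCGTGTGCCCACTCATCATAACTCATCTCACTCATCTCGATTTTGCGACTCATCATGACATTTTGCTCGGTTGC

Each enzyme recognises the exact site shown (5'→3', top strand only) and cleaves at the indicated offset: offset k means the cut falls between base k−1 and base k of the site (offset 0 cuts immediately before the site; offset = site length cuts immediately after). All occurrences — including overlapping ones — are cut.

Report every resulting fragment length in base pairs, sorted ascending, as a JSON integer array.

Per-enzyme occurrences:
  BxoIII ACTCATC/6: at [6, 13, 37, 54, 74, 100, 109, 117, 133, 181, 196, 206, 215, 233] ⇒ [12, 19, 43, 60, 80, 106, 115, 123, 139, 187, 202, 212, 221, 239]
  LmaII ATTTTGC/1: at [21, 44, 61, 92, 141, 150, 169, 225, 245] ⇒ [22, 45, 62, 93, 142, 151, 170, 226, 246]

All cut coordinates (distinct, sorted): [12, 19, 22, 43, 45, 60, 62, 80, 93, 106, 115, 123, 139, 142, 151, 170, 187, 202, 212, 221, 226, 239, 246]

Fragments:
  12→19: 7 bp
  19→22: 3 bp
  22→43: 21 bp
  43→45: 2 bp
  45→60: 15 bp
  60→62: 2 bp
  62→80: 18 bp
  80→93: 13 bp
  93→106: 13 bp
  106→115: 9 bp
  115→123: 8 bp
  123→139: 16 bp
  139→142: 3 bp
  142→151: 9 bp
  151→170: 19 bp
  170→187: 17 bp
  187→202: 15 bp
  202→212: 10 bp
  212→221: 9 bp
  221→226: 5 bp
  226→239: 13 bp
  239→246: 7 bp
  246→12 (wrap): 260-246+12 = 26 bp

[2,2,3,3,5,7,7,8,9,9,9,10,13,13,13,15,15,16,17,18,19,21,26]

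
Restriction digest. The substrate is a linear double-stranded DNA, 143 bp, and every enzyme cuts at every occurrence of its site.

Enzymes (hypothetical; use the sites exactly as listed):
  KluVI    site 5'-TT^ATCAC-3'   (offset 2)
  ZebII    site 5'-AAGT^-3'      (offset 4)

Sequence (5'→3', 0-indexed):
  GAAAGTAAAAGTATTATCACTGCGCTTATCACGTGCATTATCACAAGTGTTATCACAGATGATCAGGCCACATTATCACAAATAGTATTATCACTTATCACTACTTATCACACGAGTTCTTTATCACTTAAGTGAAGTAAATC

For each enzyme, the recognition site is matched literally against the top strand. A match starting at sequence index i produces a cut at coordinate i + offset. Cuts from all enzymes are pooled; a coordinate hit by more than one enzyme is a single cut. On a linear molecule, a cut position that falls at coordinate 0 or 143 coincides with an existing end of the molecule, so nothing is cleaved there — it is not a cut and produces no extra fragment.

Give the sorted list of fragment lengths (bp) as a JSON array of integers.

[3,3,5,5,6,6,7,9,10,11,12,12,15,16,23]

Scan for sites:
  KluVI TTATCAC/2: at [13, 25, 37, 49, 72, 87, 94, 104, 120] ⇒ [15, 27, 39, 51, 74, 89, 96, 106, 122]
  ZebII AAGT/4: at [2, 8, 44, 129, 134] ⇒ [6, 12, 48, 133, 138]

Pooled cuts: [6, 12, 15, 27, 39, 48, 51, 74, 89, 96, 106, 122, 133, 138]

Fragments:
  [0,6): 6 bp
  [6,12): 6 bp
  [12,15): 3 bp
  [15,27): 12 bp
  [27,39): 12 bp
  [39,48): 9 bp
  [48,51): 3 bp
  [51,74): 23 bp
  [74,89): 15 bp
  [89,96): 7 bp
  [96,106): 10 bp
  [106,122): 16 bp
  [122,133): 11 bp
  [133,138): 5 bp
  [138,143): 5 bp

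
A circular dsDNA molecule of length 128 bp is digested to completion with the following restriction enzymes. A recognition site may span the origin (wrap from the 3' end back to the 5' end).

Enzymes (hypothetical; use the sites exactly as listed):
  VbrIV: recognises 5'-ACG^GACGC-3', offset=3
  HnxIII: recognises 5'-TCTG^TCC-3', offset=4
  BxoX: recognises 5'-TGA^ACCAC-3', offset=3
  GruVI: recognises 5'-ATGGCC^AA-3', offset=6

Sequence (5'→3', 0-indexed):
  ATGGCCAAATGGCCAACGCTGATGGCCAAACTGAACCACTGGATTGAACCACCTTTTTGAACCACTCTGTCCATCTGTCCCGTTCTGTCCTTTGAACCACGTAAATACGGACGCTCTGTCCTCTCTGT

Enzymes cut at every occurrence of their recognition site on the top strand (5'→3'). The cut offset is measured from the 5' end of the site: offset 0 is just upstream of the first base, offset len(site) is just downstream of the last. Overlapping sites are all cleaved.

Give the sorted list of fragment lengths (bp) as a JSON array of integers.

Site scan:
  VbrIV (ACGGACGC, off=3): starts [106] → cuts [109]
  HnxIII (TCTGTCC, off=4): starts [65, 73, 83, 114] → cuts [69, 77, 87, 118]
  BxoX (TGAACCAC, off=3): starts [31, 44, 57, 92] → cuts [34, 47, 60, 95]
  GruVI (ATGGCCAA, off=6): starts [0, 8, 21] → cuts [6, 14, 27]

Pooled cuts: [6, 14, 27, 34, 47, 60, 69, 77, 87, 95, 109, 118]

Fragment lengths:
  6→14: 8 bp
  14→27: 13 bp
  27→34: 7 bp
  34→47: 13 bp
  47→60: 13 bp
  60→69: 9 bp
  69→77: 8 bp
  77→87: 10 bp
  87→95: 8 bp
  95→109: 14 bp
  109→118: 9 bp
  118→6 (wrap): 128-118+6 = 16 bp

[7,8,8,8,9,9,10,13,13,13,14,16]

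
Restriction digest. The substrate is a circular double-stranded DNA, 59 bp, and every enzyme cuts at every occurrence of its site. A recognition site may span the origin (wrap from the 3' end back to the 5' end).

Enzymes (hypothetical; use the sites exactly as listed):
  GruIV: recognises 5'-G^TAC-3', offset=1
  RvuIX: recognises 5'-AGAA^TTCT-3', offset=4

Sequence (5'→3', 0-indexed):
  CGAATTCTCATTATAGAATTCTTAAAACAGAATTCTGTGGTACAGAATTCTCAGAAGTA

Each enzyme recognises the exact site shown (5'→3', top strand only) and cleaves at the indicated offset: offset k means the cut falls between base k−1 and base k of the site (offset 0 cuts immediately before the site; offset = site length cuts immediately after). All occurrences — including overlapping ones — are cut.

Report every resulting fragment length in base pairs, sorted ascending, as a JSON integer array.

[7,8,10,14,20]

Per-enzyme occurrences:
  GruIV GTAC/1: at [39, 56] ⇒ [40, 57]
  RvuIX AGAATTCT/4: at [14, 28, 43] ⇒ [18, 32, 47]

Pooled cuts: [18, 32, 40, 47, 57]

Fragments:
  18→32: 14 bp
  32→40: 8 bp
  40→47: 7 bp
  47→57: 10 bp
  57→18 (wrap): 59-57+18 = 20 bp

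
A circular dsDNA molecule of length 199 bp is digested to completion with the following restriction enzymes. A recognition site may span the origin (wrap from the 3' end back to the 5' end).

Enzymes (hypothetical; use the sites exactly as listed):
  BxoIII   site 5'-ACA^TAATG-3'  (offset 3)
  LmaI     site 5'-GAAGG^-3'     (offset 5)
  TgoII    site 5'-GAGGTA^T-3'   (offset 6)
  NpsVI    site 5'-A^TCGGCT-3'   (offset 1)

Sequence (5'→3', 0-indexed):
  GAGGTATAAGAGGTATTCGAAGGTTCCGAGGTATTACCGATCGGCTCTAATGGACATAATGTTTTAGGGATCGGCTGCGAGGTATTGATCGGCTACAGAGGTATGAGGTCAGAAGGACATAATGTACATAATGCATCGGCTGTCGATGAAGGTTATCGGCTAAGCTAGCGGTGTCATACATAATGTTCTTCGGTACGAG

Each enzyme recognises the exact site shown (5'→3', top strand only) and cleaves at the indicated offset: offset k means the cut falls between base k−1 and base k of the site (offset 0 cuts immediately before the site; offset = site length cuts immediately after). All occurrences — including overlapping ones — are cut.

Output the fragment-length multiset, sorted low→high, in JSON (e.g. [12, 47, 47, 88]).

[3,3,4,7,7,8,9,9,10,13,14,14,15,16,17,25,25]

Scan for sites:
  BxoIII ACATAATG/3: at [53, 116, 125, 177] ⇒ [56, 119, 128, 180]
  LmaI GAAGG/5: at [18, 111, 147] ⇒ [23, 116, 152]
  TgoII GAGGTAT/6: at [0, 9, 27, 78, 97] ⇒ [6, 15, 33, 84, 103]
  NpsVI ATCGGCT/1: at [39, 69, 87, 134, 154] ⇒ [40, 70, 88, 135, 155]

Pooled cuts: [6, 15, 23, 33, 40, 56, 70, 84, 88, 103, 116, 119, 128, 135, 152, 155, 180]

Fragment lengths:
  6→15: 9 bp
  15→23: 8 bp
  23→33: 10 bp
  33→40: 7 bp
  40→56: 16 bp
  56→70: 14 bp
  70→84: 14 bp
  84→88: 4 bp
  88→103: 15 bp
  103→116: 13 bp
  116→119: 3 bp
  119→128: 9 bp
  128→135: 7 bp
  135→152: 17 bp
  152→155: 3 bp
  155→180: 25 bp
  180→6 (wrap): 199-180+6 = 25 bp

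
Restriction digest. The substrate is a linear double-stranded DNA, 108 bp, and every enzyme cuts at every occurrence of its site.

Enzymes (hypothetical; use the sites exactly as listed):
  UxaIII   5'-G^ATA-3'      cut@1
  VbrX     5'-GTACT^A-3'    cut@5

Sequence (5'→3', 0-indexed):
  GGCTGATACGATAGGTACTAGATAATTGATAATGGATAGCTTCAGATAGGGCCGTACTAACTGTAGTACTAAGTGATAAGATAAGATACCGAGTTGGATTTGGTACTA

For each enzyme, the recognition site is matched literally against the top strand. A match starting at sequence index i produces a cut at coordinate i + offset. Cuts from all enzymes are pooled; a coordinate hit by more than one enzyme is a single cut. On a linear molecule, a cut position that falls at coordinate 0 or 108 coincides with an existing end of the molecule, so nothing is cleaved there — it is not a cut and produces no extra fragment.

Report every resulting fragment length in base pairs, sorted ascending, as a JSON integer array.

Per-enzyme occurrences:
  UxaIII (GATA, off=1): starts [4, 9, 20, 27, 34, 44, 74, 79, 84] → cuts [5, 10, 21, 28, 35, 45, 75, 80, 85]
  VbrX (GTACTA, off=5): starts [14, 53, 65, 102] → cuts [19, 58, 70, 107]

All cut coordinates (distinct, sorted): [5, 10, 19, 21, 28, 35, 45, 58, 70, 75, 80, 85, 107]

Fragments:
  [0,5): 5 bp
  [5,10): 5 bp
  [10,19): 9 bp
  [19,21): 2 bp
  [21,28): 7 bp
  [28,35): 7 bp
  [35,45): 10 bp
  [45,58): 13 bp
  [58,70): 12 bp
  [70,75): 5 bp
  [75,80): 5 bp
  [80,85): 5 bp
  [85,107): 22 bp
  [107,108): 1 bp

[1,2,5,5,5,5,5,7,7,9,10,12,13,22]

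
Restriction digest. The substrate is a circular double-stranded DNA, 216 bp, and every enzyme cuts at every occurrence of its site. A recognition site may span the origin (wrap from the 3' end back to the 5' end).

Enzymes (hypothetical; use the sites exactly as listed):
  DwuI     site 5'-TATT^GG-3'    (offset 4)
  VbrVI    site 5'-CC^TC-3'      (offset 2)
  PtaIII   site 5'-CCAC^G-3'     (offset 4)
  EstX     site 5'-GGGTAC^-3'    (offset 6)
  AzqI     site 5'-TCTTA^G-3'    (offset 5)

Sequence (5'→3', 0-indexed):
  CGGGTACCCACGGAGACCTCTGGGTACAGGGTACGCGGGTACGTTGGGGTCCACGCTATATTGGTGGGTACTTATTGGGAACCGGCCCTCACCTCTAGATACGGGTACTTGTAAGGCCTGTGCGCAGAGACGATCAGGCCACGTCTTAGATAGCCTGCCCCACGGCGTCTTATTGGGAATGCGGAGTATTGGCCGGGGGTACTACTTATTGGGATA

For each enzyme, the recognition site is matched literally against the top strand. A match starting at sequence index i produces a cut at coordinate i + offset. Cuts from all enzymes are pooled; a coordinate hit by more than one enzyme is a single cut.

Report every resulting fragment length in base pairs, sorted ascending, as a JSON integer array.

[4,5,5,6,7,7,8,8,8,9,9,11,12,12,12,13,15,15,16,34]

Scan for sites:
  DwuI (TATTGG, off=4): starts [58, 72, 170, 186, 206] → cuts [62, 76, 174, 190, 210]
  VbrVI (CCTC, off=2): starts [16, 86, 91] → cuts [18, 88, 93]
  PtaIII (CCACG, off=4): starts [7, 50, 138, 159] → cuts [11, 54, 142, 163]
  EstX (GGGTAC, off=6): starts [1, 21, 28, 36, 65, 102, 196] → cuts [7, 27, 34, 42, 71, 108, 202]
  AzqI (TCTTAG, off=5): starts [143] → cuts [148]

All cut coordinates (distinct, sorted): [7, 11, 18, 27, 34, 42, 54, 62, 71, 76, 88, 93, 108, 142, 148, 163, 174, 190, 202, 210]

Fragment lengths:
  7→11: 4 bp
  11→18: 7 bp
  18→27: 9 bp
  27→34: 7 bp
  34→42: 8 bp
  42→54: 12 bp
  54→62: 8 bp
  62→71: 9 bp
  71→76: 5 bp
  76→88: 12 bp
  88→93: 5 bp
  93→108: 15 bp
  108→142: 34 bp
  142→148: 6 bp
  148→163: 15 bp
  163→174: 11 bp
  174→190: 16 bp
  190→202: 12 bp
  202→210: 8 bp
  210→7 (wrap): 216-210+7 = 13 bp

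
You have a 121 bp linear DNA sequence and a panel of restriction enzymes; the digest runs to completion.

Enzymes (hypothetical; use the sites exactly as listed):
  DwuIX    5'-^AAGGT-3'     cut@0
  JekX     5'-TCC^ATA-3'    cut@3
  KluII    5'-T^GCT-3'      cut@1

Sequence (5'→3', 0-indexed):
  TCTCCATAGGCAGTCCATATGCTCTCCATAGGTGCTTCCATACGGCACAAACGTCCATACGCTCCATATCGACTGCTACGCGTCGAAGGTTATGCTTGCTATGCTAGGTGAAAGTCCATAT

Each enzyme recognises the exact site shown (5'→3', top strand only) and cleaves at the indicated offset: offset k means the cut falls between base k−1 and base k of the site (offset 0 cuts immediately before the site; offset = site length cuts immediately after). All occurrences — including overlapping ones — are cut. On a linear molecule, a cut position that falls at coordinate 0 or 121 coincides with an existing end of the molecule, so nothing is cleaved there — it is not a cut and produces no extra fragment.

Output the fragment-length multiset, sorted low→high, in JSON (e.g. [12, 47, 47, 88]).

[4,4,4,5,5,6,6,7,8,9,9,11,11,15,17]

Per-enzyme occurrences:
  DwuIX (AAGGT, off=0): starts [85] → cuts [85]
  JekX (TCCATA, off=3): starts [2, 13, 24, 36, 53, 62, 114] → cuts [5, 16, 27, 39, 56, 65, 117]
  KluII (TGCT, off=1): starts [19, 32, 73, 92, 96, 101] → cuts [20, 33, 74, 93, 97, 102]

All cut coordinates (distinct, sorted): [5, 16, 20, 27, 33, 39, 56, 65, 74, 85, 93, 97, 102, 117]

Fragments:
  [0,5): 5 bp
  [5,16): 11 bp
  [16,20): 4 bp
  [20,27): 7 bp
  [27,33): 6 bp
  [33,39): 6 bp
  [39,56): 17 bp
  [56,65): 9 bp
  [65,74): 9 bp
  [74,85): 11 bp
  [85,93): 8 bp
  [93,97): 4 bp
  [97,102): 5 bp
  [102,117): 15 bp
  [117,121): 4 bp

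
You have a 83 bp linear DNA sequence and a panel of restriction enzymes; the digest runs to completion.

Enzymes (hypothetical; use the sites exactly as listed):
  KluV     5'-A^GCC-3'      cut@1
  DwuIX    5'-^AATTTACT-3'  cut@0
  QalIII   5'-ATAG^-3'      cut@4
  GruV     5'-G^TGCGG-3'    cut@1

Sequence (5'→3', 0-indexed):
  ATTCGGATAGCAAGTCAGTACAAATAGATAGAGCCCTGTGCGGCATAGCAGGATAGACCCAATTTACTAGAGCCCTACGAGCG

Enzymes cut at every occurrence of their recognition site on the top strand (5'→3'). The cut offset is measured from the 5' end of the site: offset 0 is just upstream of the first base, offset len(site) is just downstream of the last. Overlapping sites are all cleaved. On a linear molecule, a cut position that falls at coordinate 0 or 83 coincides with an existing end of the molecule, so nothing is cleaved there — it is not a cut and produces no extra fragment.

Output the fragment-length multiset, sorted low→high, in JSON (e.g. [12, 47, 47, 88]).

[1,4,4,6,8,10,10,11,12,17]

Per-enzyme occurrences:
  KluV AGCC/1: at [31, 70] ⇒ [32, 71]
  DwuIX AATTTACT/0: at [60] ⇒ [60]
  QalIII ATAG/4: at [6, 23, 27, 44, 52] ⇒ [10, 27, 31, 48, 56]
  GruV GTGCGG/1: at [37] ⇒ [38]

Pooled cuts: [10, 27, 31, 32, 38, 48, 56, 60, 71]

Fragment lengths:
  [0,10): 10 bp
  [10,27): 17 bp
  [27,31): 4 bp
  [31,32): 1 bp
  [32,38): 6 bp
  [38,48): 10 bp
  [48,56): 8 bp
  [56,60): 4 bp
  [60,71): 11 bp
  [71,83): 12 bp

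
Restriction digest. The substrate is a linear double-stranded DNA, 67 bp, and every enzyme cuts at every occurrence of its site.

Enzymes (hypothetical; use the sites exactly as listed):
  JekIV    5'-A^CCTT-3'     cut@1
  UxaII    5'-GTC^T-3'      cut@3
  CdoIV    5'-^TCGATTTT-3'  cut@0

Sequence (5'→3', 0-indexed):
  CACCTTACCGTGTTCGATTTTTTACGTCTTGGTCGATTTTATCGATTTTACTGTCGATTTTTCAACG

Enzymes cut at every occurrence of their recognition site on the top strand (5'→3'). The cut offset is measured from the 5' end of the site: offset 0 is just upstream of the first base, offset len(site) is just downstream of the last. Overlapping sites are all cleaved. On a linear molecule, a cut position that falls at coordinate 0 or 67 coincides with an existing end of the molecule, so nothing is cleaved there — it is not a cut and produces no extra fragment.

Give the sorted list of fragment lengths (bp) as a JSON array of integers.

[2,4,9,11,12,14,15]

Site scan:
  JekIV (ACCTT, off=1): starts [1] → cuts [2]
  UxaII (GTCT, off=3): starts [25] → cuts [28]
  CdoIV (TCGATTTT, off=0): starts [13, 32, 41, 53] → cuts [13, 32, 41, 53]

Pooled cuts: [2, 13, 28, 32, 41, 53]

Fragments:
  [0,2): 2 bp
  [2,13): 11 bp
  [13,28): 15 bp
  [28,32): 4 bp
  [32,41): 9 bp
  [41,53): 12 bp
  [53,67): 14 bp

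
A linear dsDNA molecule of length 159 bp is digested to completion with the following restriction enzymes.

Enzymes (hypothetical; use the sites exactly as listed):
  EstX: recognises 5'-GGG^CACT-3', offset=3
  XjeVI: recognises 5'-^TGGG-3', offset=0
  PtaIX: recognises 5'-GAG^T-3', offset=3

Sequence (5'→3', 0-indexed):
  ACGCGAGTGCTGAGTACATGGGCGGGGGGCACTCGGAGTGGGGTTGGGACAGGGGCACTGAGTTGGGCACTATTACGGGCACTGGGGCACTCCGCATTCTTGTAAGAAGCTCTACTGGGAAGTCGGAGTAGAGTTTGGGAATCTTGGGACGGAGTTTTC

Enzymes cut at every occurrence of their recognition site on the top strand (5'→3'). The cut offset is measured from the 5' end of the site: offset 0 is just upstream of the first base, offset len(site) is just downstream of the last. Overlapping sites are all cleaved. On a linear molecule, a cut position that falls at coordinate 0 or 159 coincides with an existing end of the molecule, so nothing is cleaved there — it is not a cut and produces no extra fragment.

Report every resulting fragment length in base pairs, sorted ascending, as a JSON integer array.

Site scan:
  EstX GGGCACT/3: at [26, 52, 64, 76, 84] ⇒ [29, 55, 67, 79, 87]
  XjeVI TGGG/0: at [18, 38, 44, 63, 82, 115, 135, 144] ⇒ [18, 38, 44, 63, 82, 115, 135, 144]
  PtaIX GAGT/3: at [4, 11, 35, 59, 125, 130, 151] ⇒ [7, 14, 38, 62, 128, 133, 154]

All cut coordinates (distinct, sorted): [7, 14, 18, 29, 38, 44, 55, 62, 63, 67, 79, 82, 87, 115, 128, 133, 135, 144, 154]

Fragments:
  [0,7): 7 bp
  [7,14): 7 bp
  [14,18): 4 bp
  [18,29): 11 bp
  [29,38): 9 bp
  [38,44): 6 bp
  [44,55): 11 bp
  [55,62): 7 bp
  [62,63): 1 bp
  [63,67): 4 bp
  [67,79): 12 bp
  [79,82): 3 bp
  [82,87): 5 bp
  [87,115): 28 bp
  [115,128): 13 bp
  [128,133): 5 bp
  [133,135): 2 bp
  [135,144): 9 bp
  [144,154): 10 bp
  [154,159): 5 bp

[1,2,3,4,4,5,5,5,6,7,7,7,9,9,10,11,11,12,13,28]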